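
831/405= 2 + 7/135 = 2.05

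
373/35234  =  373/35234 = 0.01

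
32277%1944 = 1173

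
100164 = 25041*4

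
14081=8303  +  5778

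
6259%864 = 211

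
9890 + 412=10302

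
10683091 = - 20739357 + 31422448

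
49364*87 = 4294668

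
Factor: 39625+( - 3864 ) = 35761 = 11^1*3251^1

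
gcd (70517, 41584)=1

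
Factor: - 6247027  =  -31^1*201517^1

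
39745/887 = 39745/887 =44.81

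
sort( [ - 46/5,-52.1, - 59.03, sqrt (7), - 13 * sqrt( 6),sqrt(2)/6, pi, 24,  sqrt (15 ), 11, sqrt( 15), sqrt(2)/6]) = [  -  59.03, - 52.1, - 13*sqrt(6), - 46/5,sqrt (2)/6, sqrt (2)/6,sqrt( 7 ), pi, sqrt(15 ), sqrt(15), 11,  24 ] 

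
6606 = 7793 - 1187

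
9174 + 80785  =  89959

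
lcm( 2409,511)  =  16863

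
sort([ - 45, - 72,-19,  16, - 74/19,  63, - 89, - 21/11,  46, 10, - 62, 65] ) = [ - 89 , - 72 ,-62, - 45, - 19,-74/19,- 21/11,10, 16 , 46,  63,65]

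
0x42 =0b1000010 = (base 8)102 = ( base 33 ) 20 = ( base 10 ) 66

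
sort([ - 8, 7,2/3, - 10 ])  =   [ - 10, - 8,2/3, 7 ] 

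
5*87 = 435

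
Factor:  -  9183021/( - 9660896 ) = 2^( - 5)*  3^1*7^( - 1) * 17^( - 1)*43^( - 1)*59^( - 1)*101^1*30307^1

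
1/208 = 1/208 = 0.00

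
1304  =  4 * 326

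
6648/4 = 1662 =1662.00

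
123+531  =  654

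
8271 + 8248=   16519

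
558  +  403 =961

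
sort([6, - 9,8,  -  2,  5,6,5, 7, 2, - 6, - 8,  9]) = [-9, - 8 , - 6,- 2,2, 5,5 , 6,6,7, 8,9] 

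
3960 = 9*440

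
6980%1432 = 1252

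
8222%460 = 402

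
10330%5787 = 4543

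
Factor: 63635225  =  5^2*199^1*12791^1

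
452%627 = 452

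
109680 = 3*36560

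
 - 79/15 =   -  6 + 11/15 = -  5.27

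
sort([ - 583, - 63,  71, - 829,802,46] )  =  [-829,- 583, - 63, 46, 71, 802] 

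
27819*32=890208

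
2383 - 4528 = - 2145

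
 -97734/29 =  - 97734/29 = - 3370.14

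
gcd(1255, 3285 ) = 5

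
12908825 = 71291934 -58383109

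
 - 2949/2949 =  - 1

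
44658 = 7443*6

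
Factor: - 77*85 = - 6545  =  - 5^1 * 7^1*11^1*17^1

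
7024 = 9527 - 2503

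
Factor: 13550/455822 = 5^2*29^( - 2)= 25/841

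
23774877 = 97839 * 243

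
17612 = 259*68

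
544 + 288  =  832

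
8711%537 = 119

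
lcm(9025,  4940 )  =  469300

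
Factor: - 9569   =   - 7^1 * 1367^1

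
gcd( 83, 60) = 1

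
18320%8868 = 584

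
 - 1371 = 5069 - 6440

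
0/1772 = 0 = 0.00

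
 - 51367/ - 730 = 70 + 267/730 = 70.37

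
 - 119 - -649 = 530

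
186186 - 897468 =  - 711282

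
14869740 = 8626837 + 6242903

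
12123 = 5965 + 6158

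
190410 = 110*1731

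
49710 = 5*9942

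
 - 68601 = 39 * ( -1759 )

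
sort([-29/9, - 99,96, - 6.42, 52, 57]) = [ - 99, - 6.42,-29/9, 52,57,96]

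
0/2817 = 0  =  0.00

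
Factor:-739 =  - 739^1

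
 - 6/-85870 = 3/42935 = 0.00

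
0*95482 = 0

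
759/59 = 759/59 = 12.86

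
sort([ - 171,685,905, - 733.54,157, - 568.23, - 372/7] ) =[ - 733.54, - 568.23, - 171, - 372/7 , 157,685,905 ]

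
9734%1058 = 212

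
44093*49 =2160557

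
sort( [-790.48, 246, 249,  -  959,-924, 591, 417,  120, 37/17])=[-959,-924,  -  790.48, 37/17,120,246,249,417,591]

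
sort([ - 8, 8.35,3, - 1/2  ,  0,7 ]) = [  -  8, - 1/2, 0,3,7, 8.35]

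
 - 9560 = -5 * 1912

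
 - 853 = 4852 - 5705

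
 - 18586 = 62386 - 80972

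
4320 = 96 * 45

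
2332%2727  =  2332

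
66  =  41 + 25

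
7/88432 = 7/88432 = 0.00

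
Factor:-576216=-2^3*3^2*53^1*151^1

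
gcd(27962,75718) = 2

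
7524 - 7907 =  - 383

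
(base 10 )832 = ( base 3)1010211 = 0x340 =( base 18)2A4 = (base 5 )11312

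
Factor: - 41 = - 41^1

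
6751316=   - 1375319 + 8126635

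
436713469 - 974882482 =  -  538169013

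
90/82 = 1 + 4/41 = 1.10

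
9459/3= 3153=3153.00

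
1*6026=6026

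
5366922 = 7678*699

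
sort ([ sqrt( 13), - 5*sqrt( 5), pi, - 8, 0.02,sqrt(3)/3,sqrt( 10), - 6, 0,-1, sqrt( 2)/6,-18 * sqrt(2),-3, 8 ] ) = [ - 18*sqrt( 2), - 5*sqrt(5), - 8, - 6, - 3, - 1, 0,0.02, sqrt(2)/6,sqrt( 3)/3 , pi,  sqrt (10), sqrt ( 13)  ,  8 ]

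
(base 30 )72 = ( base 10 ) 212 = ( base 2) 11010100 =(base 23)95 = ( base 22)9e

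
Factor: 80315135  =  5^1*16063027^1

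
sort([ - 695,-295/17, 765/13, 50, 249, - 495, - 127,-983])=[ - 983,-695,  -  495,-127, - 295/17,  50 , 765/13,249 ] 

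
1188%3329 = 1188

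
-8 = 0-8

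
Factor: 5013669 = 3^1*1671223^1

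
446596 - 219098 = 227498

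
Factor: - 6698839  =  -7^2* 136711^1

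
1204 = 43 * 28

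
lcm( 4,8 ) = 8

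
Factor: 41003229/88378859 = 3^1*2267^1* 6029^1 * 88378859^( - 1)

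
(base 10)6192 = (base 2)1100000110000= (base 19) h2h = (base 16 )1830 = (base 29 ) 7AF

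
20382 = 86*237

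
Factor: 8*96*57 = 43776 = 2^8*3^2 * 19^1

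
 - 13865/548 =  - 26+383/548 = - 25.30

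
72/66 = 1  +  1/11 = 1.09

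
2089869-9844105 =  -7754236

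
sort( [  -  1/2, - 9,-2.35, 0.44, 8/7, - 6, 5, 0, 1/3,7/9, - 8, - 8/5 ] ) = [ - 9, - 8 , - 6, - 2.35, - 8/5, - 1/2 , 0,1/3, 0.44,  7/9,8/7, 5 ]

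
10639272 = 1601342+9037930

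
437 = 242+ 195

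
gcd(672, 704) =32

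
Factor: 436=2^2*109^1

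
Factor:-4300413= - 3^1 * 13^1*31^1 * 3557^1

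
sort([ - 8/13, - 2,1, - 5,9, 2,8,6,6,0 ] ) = [ - 5,  -  2, - 8/13,0,1,2,6, 6,  8,9]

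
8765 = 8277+488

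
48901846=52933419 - 4031573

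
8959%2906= 241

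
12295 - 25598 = -13303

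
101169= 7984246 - 7883077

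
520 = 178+342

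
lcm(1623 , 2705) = 8115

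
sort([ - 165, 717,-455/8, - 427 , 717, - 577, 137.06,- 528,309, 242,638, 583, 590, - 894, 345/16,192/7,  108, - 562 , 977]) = [ - 894, - 577,  -  562, -528, - 427 ,-165,-455/8, 345/16,192/7,108, 137.06,242, 309,583,590,638,717,717,  977 ]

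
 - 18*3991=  - 71838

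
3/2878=3/2878 = 0.00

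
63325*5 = 316625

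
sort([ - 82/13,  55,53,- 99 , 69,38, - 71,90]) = [ - 99, - 71,-82/13, 38,53, 55,69,  90]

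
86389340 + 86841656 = 173230996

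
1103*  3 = 3309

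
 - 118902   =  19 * (-6258)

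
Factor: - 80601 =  - 3^1*67^1* 401^1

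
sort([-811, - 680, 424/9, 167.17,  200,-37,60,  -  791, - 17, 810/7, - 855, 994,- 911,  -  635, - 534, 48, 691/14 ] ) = [ - 911, -855,  -  811, - 791, -680, - 635, -534, - 37, -17,424/9, 48,  691/14,60, 810/7,167.17,200, 994]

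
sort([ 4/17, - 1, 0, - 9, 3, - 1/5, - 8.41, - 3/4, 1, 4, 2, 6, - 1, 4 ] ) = [  -  9, - 8.41 , - 1, - 1, - 3/4, - 1/5, 0, 4/17 , 1, 2, 3, 4, 4, 6]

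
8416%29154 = 8416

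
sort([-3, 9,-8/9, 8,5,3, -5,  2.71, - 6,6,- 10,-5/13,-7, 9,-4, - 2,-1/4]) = [ - 10, - 7 , - 6, - 5, - 4, - 3, - 2, - 8/9,-5/13,  -  1/4,2.71, 3, 5, 6,  8,9, 9]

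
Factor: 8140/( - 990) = -74/9 =- 2^1*3^ ( - 2 )*37^1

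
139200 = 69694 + 69506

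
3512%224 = 152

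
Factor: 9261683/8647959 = 3^( - 1) * 19^1*487457^1*2882653^( - 1)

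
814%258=40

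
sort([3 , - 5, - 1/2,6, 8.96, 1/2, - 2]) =[-5,-2,-1/2,1/2,3, 6,  8.96]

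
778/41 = 778/41= 18.98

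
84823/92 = 921  +  91/92 = 921.99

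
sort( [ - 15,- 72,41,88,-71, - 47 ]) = [ - 72, - 71, - 47 , - 15,41,88] 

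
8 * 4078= 32624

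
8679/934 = 9 + 273/934 = 9.29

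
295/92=295/92 = 3.21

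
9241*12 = 110892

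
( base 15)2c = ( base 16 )2A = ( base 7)60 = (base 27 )1F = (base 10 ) 42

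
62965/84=749 + 7/12 = 749.58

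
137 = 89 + 48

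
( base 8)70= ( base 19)2I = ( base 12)48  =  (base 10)56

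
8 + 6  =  14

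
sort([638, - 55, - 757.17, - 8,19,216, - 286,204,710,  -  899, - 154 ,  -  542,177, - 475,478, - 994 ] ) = [-994, - 899,- 757.17, - 542,  -  475, - 286, - 154,  -  55, - 8, 19,177,204,216, 478,638 , 710 ]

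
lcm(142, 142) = 142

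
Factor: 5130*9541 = 48945330 = 2^1 * 3^3*5^1*7^1*19^1*29^1*47^1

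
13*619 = 8047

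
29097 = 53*549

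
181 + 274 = 455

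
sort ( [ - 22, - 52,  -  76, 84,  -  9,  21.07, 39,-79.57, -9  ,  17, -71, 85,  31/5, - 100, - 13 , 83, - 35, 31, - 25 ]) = [-100,-79.57,-76, -71, - 52, - 35,-25,  -  22,- 13,-9, - 9, 31/5,  17,21.07, 31, 39, 83, 84,85] 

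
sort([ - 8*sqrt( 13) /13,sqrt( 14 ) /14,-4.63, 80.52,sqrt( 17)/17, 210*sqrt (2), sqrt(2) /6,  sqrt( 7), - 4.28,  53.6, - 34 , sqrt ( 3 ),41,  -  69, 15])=[ - 69, - 34, - 4.63, - 4.28,  -  8*sqrt( 13)/13,sqrt(2)/6, sqrt( 17 )/17,sqrt( 14)/14,sqrt(3),  sqrt( 7 ), 15, 41,53.6, 80.52,210*sqrt( 2)]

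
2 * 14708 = 29416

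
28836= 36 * 801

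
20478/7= 2925 + 3/7= 2925.43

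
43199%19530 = 4139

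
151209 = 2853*53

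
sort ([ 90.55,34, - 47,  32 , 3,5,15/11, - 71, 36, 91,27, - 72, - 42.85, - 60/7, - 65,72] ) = [ -72,-71,-65, - 47, - 42.85, - 60/7, 15/11,3, 5, 27,32,34, 36, 72, 90.55,91] 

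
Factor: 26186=2^1*13093^1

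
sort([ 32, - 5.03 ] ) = [ - 5.03 , 32 ] 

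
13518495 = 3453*3915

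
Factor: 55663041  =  3^1*7^1*2650621^1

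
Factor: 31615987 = 13^1*2431999^1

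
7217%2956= 1305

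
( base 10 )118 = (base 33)3j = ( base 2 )1110110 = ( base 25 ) 4I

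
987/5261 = 987/5261  =  0.19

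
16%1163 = 16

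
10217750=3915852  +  6301898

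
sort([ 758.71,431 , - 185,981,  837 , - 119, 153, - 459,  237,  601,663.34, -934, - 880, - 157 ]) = [ - 934,- 880, - 459, - 185,  -  157, - 119,  153, 237,  431,601, 663.34, 758.71,  837,981]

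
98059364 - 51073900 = 46985464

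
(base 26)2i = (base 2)1000110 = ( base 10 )70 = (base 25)2k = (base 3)2121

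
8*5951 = 47608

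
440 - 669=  - 229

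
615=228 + 387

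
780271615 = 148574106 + 631697509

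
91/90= 1 + 1/90= 1.01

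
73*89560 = 6537880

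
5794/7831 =5794/7831 =0.74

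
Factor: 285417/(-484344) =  - 33/56=- 2^( - 3)*3^1*7^(-1)*11^1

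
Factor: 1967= 7^1*281^1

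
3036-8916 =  -5880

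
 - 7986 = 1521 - 9507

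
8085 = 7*1155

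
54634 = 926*59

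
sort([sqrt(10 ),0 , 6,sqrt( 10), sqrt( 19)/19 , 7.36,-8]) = [ - 8, 0, sqrt( 19 ) /19,  sqrt( 10 ), sqrt( 10),6,7.36]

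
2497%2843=2497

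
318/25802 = 159/12901 = 0.01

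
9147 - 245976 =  - 236829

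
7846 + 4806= 12652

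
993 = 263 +730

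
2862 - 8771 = -5909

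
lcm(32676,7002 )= 98028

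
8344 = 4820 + 3524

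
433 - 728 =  - 295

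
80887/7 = 80887/7= 11555.29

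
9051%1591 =1096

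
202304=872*232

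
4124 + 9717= 13841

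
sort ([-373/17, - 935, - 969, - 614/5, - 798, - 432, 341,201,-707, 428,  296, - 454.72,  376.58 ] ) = [ - 969, - 935, - 798, - 707,-454.72, - 432, - 614/5, - 373/17,201,  296,  341,  376.58, 428 ]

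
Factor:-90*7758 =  - 2^2 * 3^4*5^1*431^1 = - 698220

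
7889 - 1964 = 5925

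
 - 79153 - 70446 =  - 149599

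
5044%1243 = 72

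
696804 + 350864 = 1047668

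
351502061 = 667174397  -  315672336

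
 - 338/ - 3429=338/3429 = 0.10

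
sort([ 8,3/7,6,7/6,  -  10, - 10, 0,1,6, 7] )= [ -10,-10 , 0,  3/7,1,7/6,6, 6,7,8 ]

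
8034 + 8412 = 16446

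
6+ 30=36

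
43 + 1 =44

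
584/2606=292/1303 = 0.22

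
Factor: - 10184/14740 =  - 2^1 * 5^( - 1 )* 11^ ( - 1 )*19^1 = - 38/55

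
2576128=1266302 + 1309826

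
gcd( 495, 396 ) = 99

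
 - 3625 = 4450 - 8075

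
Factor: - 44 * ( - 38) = 2^3*  11^1*19^1 = 1672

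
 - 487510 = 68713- 556223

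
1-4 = - 3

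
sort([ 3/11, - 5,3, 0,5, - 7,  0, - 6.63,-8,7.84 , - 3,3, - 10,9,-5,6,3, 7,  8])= [ - 10, - 8,-7, - 6.63, - 5, - 5, - 3,0,0,3/11 , 3,3,3,  5,6,  7, 7.84,8,9 ]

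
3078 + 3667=6745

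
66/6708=11/1118 = 0.01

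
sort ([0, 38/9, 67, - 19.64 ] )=[ - 19.64, 0,38/9,67 ]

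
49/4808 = 49/4808 = 0.01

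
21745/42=21745/42 = 517.74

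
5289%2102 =1085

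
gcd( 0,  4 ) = 4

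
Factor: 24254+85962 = 2^3*23^1*599^1 = 110216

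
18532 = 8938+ 9594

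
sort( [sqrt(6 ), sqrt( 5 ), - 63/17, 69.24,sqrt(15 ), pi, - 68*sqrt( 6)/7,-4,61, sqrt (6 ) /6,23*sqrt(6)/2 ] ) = [- 68*sqrt( 6)/7, - 4,  -  63/17, sqrt ( 6 )/6, sqrt( 5 ),sqrt (6 ), pi, sqrt (15 ),  23*sqrt( 6)/2,61,69.24]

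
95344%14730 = 6964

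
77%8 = 5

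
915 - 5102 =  - 4187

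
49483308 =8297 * 5964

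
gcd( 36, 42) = 6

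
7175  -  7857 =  - 682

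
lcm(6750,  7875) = 47250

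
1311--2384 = 3695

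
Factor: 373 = 373^1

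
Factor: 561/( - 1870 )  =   - 3/10 = - 2^ ( - 1)*3^1*5^( - 1 ) 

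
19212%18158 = 1054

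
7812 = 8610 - 798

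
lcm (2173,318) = 13038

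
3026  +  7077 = 10103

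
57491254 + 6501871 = 63993125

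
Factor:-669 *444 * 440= - 130695840 = -2^5*3^2 * 5^1 * 11^1* 37^1 * 223^1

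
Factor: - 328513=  - 328513^1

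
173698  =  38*4571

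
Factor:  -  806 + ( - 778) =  -1584=- 2^4*3^2*11^1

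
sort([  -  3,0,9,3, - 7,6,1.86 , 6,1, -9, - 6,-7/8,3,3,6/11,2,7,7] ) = [ - 9, - 7,- 6, - 3, - 7/8,0, 6/11, 1,1.86, 2,3,3,3, 6,6,7,7,9] 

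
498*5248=2613504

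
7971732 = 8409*948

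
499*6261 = 3124239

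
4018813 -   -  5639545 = 9658358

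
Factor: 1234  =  2^1*617^1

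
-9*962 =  - 8658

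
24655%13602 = 11053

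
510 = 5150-4640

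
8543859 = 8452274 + 91585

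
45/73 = 45/73 = 0.62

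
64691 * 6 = 388146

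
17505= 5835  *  3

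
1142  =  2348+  -1206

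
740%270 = 200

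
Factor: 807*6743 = 3^1*11^1*269^1*613^1 = 5441601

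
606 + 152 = 758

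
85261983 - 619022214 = -533760231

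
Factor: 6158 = 2^1* 3079^1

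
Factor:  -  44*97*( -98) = 418264=2^3*7^2*11^1*97^1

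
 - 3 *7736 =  - 23208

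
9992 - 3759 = 6233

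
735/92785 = 21/2651 = 0.01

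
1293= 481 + 812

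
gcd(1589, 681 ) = 227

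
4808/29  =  165 + 23/29 = 165.79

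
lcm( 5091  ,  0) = 0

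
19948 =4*4987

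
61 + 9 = 70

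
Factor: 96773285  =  5^1 * 7^2*394993^1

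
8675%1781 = 1551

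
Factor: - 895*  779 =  - 5^1*19^1*41^1 * 179^1= - 697205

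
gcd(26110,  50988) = 14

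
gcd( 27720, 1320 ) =1320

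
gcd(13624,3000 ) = 8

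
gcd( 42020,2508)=44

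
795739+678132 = 1473871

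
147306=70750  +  76556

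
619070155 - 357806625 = 261263530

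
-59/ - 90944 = 59/90944 = 0.00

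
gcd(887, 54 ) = 1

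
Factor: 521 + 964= 1485 = 3^3*5^1*11^1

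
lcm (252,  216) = 1512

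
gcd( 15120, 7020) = 540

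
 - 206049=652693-858742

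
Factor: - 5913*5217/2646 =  - 2^( - 1) * 3^2*7^ ( - 2)*37^1*47^1 * 73^1  =  -  1142523/98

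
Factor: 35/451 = 5^1*7^1*11^( - 1)*41^( - 1)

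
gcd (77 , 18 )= 1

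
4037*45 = 181665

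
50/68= 25/34 = 0.74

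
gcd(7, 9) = 1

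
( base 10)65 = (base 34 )1v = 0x41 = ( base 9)72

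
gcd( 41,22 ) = 1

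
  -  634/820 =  - 1 + 93/410=- 0.77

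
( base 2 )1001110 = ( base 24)36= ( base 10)78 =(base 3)2220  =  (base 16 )4E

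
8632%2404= 1420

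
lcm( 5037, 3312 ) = 241776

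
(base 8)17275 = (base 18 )1653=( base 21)HHF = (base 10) 7869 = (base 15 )24E9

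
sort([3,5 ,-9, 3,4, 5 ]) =[ - 9,3,3,4,5, 5]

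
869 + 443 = 1312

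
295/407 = 295/407 = 0.72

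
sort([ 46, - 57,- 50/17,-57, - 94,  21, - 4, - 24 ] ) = [- 94, - 57,-57,  -  24, - 4,- 50/17, 21, 46] 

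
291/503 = 291/503= 0.58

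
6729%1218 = 639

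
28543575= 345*82735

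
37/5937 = 37/5937 = 0.01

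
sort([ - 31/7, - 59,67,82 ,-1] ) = [-59,- 31/7,-1,67,82] 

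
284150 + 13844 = 297994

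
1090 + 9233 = 10323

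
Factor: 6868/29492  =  17/73 = 17^1* 73^ (  -  1)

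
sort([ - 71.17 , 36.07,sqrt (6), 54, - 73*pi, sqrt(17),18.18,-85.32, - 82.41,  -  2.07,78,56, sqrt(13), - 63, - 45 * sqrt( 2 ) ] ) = [-73*pi, - 85.32,-82.41, - 71.17, - 45*sqrt (2),-63,  -  2.07, sqrt( 6 ), sqrt(  13 ), sqrt (17 ),18.18 , 36.07 , 54, 56, 78 ] 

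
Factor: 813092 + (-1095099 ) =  - 11^1 * 31^1*827^1 = - 282007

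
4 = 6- 2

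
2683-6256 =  -3573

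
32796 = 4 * 8199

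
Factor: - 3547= - 3547^1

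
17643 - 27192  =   - 9549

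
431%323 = 108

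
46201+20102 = 66303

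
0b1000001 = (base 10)65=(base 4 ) 1001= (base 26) 2d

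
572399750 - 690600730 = - 118200980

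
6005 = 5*1201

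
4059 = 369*11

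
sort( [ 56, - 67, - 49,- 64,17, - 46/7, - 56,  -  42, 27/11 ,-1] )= [ - 67, - 64, - 56, - 49, - 42, - 46/7,-1,27/11 , 17,56 ]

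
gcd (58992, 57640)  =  8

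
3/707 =3/707 =0.00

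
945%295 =60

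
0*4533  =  0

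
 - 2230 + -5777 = -8007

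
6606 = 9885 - 3279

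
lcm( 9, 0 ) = 0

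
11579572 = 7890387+3689185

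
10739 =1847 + 8892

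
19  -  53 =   -  34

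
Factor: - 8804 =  - 2^2*31^1*71^1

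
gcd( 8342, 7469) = 97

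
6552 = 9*728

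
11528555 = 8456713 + 3071842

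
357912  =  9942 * 36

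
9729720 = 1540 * 6318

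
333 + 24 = 357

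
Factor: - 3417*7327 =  - 25036359 = - 3^1*17^2*67^1*431^1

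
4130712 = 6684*618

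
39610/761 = 52 + 38/761 = 52.05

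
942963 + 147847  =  1090810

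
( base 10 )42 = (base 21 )20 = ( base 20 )22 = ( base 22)1K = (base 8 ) 52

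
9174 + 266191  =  275365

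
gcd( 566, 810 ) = 2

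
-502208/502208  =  -1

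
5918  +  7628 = 13546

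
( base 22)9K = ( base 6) 1002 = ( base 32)6q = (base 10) 218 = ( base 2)11011010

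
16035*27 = 432945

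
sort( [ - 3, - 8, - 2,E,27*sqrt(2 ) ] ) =[ - 8, - 3, - 2,E,27*sqrt(2)] 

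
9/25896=3/8632 =0.00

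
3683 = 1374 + 2309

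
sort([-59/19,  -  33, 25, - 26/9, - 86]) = [  -  86  , - 33, - 59/19,-26/9,25]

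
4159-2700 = 1459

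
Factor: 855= 3^2* 5^1 * 19^1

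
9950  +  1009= 10959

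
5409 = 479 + 4930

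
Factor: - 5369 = - 7^1*13^1*59^1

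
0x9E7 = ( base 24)49F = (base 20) 66F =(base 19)708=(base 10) 2535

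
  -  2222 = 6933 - 9155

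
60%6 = 0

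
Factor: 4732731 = 3^2*383^1*1373^1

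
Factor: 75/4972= 2^ ( - 2) * 3^1*5^2 * 11^(  -  1 )*113^ ( - 1)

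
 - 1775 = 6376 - 8151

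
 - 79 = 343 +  - 422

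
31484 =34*926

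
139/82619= 139/82619 = 0.00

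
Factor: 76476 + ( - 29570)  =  2^1 * 47^1*499^1   =  46906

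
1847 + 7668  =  9515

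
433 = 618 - 185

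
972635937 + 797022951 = 1769658888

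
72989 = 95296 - 22307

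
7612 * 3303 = 25142436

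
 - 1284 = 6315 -7599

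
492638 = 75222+417416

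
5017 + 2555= 7572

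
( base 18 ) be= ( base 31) 6q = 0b11010100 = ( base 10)212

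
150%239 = 150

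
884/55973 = 884/55973 = 0.02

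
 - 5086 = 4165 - 9251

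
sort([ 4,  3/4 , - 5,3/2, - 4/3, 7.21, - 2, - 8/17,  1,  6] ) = [ - 5, - 2, - 4/3, - 8/17,3/4, 1, 3/2, 4 , 6,7.21 ] 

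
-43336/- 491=43336/491 = 88.26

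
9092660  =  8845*1028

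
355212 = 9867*36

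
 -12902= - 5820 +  - 7082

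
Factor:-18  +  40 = 2^1*11^1 = 22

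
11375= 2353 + 9022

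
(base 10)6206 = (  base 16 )183e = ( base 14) 2394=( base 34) 5ci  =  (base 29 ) 7b0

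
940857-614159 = 326698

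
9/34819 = 9/34819 = 0.00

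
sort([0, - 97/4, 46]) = [ -97/4,  0, 46 ]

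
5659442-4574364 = 1085078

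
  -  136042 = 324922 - 460964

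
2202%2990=2202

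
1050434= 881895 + 168539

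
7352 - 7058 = 294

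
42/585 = 14/195 = 0.07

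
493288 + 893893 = 1387181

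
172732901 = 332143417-159410516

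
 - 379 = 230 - 609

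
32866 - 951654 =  - 918788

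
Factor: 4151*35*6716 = 975734060 = 2^2 *5^1 * 7^2*23^1 *73^1 * 593^1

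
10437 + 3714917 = 3725354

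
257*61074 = 15696018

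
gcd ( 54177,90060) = 3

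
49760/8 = 6220 = 6220.00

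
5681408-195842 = 5485566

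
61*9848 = 600728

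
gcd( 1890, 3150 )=630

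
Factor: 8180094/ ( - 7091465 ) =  - 481182/417145 = - 2^1 * 3^1*5^ (-1)*13^1*19^ (  -  1)*31^1*199^1*4391^(-1 )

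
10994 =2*5497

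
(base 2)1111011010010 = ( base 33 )783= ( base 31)86g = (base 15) 2510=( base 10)7890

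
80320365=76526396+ 3793969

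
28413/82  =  346  +  1/2 = 346.50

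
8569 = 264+8305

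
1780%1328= 452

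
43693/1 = 43693 = 43693.00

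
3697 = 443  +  3254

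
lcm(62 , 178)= 5518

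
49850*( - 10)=-498500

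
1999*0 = 0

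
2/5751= 2/5751 = 0.00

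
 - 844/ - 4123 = 844/4123= 0.20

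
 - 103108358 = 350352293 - 453460651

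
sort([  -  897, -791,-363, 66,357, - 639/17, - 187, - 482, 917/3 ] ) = [ - 897, - 791, - 482,-363, - 187, - 639/17, 66, 917/3,357]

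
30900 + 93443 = 124343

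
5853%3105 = 2748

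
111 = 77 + 34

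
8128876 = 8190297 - 61421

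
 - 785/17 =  - 47 + 14/17= -46.18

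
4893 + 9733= 14626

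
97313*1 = 97313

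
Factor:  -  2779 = -7^1 * 397^1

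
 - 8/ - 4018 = 4/2009 = 0.00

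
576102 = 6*96017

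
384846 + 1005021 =1389867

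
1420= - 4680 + 6100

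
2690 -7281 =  - 4591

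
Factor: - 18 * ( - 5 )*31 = 2790 = 2^1*3^2*5^1*31^1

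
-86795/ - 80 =17359/16= 1084.94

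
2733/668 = 2733/668 = 4.09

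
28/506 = 14/253 = 0.06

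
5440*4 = 21760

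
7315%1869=1708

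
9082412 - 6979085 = 2103327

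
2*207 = 414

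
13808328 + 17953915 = 31762243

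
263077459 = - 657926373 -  -921003832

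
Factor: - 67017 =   -  3^1*89^1*251^1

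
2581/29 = 89 = 89.00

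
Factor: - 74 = -2^1*37^1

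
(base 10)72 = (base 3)2200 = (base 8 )110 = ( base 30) 2c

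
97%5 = 2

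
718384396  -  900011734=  - 181627338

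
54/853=54/853 = 0.06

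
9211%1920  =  1531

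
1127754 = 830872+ 296882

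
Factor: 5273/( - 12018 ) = - 2^(- 1 )*3^(-1 )*2003^( - 1)*5273^1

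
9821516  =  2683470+7138046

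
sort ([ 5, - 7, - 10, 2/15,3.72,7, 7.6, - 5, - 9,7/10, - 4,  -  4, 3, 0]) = [ - 10 , - 9,- 7, - 5, - 4, - 4, 0, 2/15 , 7/10, 3,3.72, 5, 7, 7.6]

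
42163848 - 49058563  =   - 6894715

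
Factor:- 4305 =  -3^1*5^1*7^1*41^1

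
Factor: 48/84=4/7 = 2^2*7^(-1)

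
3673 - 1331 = 2342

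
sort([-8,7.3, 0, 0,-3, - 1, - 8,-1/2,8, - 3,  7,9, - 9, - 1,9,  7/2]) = [-9,-8, - 8, - 3,-3,  -  1, - 1,-1/2, 0,0,  7/2,  7, 7.3,8, 9,  9] 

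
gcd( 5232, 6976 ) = 1744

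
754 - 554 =200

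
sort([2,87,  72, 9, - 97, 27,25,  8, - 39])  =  [ -97, - 39, 2,8, 9,25,27,72, 87 ] 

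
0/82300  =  0 = 0.00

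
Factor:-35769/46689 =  - 11923/15563 = -  79^(  -  1)*197^( - 1 )*11923^1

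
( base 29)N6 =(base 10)673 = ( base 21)1B1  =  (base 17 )25a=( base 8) 1241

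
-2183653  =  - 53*41201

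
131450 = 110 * 1195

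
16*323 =5168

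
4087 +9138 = 13225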